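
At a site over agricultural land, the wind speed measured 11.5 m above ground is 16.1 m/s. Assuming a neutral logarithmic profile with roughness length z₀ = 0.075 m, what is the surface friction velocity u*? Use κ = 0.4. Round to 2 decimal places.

u* ≈ 1.28 m/s

Log law: V(z) = (u*/κ) · ln(z/z₀) ⇒ u* = κ · V / ln(z/z₀)
u* = 0.4 × 16.1 / ln(11.5/0.075) = 0.4 × 16.1 / 5.0326
   = 6.4400 / 5.0326 = 1.2797 m/s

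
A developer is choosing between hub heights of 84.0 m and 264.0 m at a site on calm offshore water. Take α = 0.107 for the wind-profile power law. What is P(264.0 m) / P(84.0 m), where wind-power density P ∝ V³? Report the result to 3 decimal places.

1.444

Speed ratio: V_B/V_A = (z_B/z_A)^α = (264.0/84.0)^0.107 = (3.1429)^0.107 = 1.13035
Power-density ratio: P_B/P_A = (V_B/V_A)³ = (1.13035)³ = 1.44425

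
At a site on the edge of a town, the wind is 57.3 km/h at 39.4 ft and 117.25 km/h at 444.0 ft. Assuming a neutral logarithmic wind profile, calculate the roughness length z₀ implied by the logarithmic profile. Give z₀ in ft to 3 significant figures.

Log law: V(z) ∝ ln(z/z₀). With r = V₁/V₂ = 57.3/117.25 = 0.48870,
r · ln(z₂/z₀) = ln(z₁/z₀) ⇒ ln z₀ = (ln z₁ − r·ln z₂)/(1 − r)
ln z₀ = (3.67377 − 0.48870×6.09582) / 0.51130 = 1.3588
z₀ = exp(1.3588) = 3.891 ft

z₀ ≈ 3.89 ft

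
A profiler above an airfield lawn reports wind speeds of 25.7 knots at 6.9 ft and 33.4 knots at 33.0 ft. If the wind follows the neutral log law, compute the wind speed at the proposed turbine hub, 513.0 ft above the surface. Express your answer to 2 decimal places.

46.90 knots

Log law: V ∝ ln(z/z₀). From the pair, with r = V₁/V₂ = 0.76946,
ln z₀ = (ln z₁ − r·ln z₂)/(1 − r) = (1.9315 − 0.76946×3.4965)/0.23054 = -3.2919 → z₀ = 0.03718 ft
V₃ = V₁ · ln(z₃/z₀)/ln(z₁/z₀) = 25.7 × 9.5321/5.2234 = 46.8998 knots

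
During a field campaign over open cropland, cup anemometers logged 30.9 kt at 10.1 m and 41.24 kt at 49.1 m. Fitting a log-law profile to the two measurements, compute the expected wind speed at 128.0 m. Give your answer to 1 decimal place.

47.5 kt

Log law: V ∝ ln(z/z₀). From the pair, with r = V₁/V₂ = 0.74927,
ln z₀ = (ln z₁ − r·ln z₂)/(1 − r) = (2.3125 − 0.74927×3.8939)/0.25073 = -2.4131 → z₀ = 0.08954 m
V₃ = V₁ · ln(z₃/z₀)/ln(z₁/z₀) = 30.9 × 7.2651/4.7256 = 47.5053 kt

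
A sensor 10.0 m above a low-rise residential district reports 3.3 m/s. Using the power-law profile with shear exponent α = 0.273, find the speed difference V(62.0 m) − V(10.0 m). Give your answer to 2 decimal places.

Power law: V₂ = V₁ · (z₂/z₁)^α = 3.3 × (6.2000)^0.273 = 5.4305 m/s
ΔV = 5.4305 − 3.3 = 2.1305 m/s

2.13 m/s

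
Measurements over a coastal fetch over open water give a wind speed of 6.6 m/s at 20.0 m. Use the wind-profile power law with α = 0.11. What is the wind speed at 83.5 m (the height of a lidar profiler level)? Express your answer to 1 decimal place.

7.7 m/s

Power-law profile: V₂ = V₁ · (z₂/z₁)^α
V₂ = 6.6 × (83.5/20.0)^0.11 = 6.6 × (4.1750)^0.11
    = 6.6 × 1.1702 = 7.7235 m/s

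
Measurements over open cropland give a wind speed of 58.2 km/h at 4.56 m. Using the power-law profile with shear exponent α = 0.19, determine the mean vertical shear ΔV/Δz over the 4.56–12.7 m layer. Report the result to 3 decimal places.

Power law: V₂ = V₁ · (z₂/z₁)^α = 58.2 × (2.7851)^0.19 = 70.7037 km/h
ΔV/Δz = (70.7037 − 58.2)/(12.7 − 4.56) = 12.5037/8.1400 = 1.53609 km/h/m

1.536 km/h/m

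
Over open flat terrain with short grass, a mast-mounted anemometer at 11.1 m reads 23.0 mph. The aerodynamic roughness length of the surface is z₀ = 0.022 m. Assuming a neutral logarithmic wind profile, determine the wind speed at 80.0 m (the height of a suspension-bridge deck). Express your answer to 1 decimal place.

30.3 mph

Log law: V(z) ∝ ln(z/z₀), so V₂/V₁ = ln(z₂/z₀) / ln(z₁/z₀).
ln(80.0/0.022) = 8.1987, ln(11.1/0.022) = 6.2237
V₂ = 23.0 × 8.1987/6.2237 = 23.0 × 1.3174 = 30.2991 mph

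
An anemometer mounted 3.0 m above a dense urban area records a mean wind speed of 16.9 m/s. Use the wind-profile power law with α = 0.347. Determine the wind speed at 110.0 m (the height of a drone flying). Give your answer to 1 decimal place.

59.0 m/s

Power-law profile: V₂ = V₁ · (z₂/z₁)^α
V₂ = 16.9 × (110.0/3.0)^0.347 = 16.9 × (36.6667)^0.347
    = 16.9 × 3.4898 = 58.9778 m/s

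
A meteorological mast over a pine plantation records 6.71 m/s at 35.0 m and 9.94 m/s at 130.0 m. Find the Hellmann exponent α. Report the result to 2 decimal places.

Power law: V₂/V₁ = (z₂/z₁)^α ⇒ α = ln(V₂/V₁) / ln(z₂/z₁)
α = ln(9.94/6.71) / ln(130.0/35.0) = ln(1.4814) / ln(3.7143)
  = 0.39297 / 1.31219 = 0.29948

α ≈ 0.30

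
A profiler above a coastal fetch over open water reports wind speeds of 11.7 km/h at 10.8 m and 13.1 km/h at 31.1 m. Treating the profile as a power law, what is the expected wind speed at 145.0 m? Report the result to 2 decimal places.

15.44 km/h

First find α: α = ln(V₂/V₁)/ln(z₂/z₁) = ln(13.1/11.7)/ln(31.1/10.8) = 0.11302/1.05766 = 0.1069
Extrapolate from 31.1 m to 145.0 m: V₃ = 13.1 × (145.0/31.1)^0.1069 = 13.1 × 1.1788 = 15.4426 km/h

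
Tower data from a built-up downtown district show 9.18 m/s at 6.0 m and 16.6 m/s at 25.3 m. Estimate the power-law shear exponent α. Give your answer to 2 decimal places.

Power law: V₂/V₁ = (z₂/z₁)^α ⇒ α = ln(V₂/V₁) / ln(z₂/z₁)
α = ln(16.6/9.18) / ln(25.3/6.0) = ln(1.8083) / ln(4.2167)
  = 0.59238 / 1.43904 = 0.41164

α ≈ 0.41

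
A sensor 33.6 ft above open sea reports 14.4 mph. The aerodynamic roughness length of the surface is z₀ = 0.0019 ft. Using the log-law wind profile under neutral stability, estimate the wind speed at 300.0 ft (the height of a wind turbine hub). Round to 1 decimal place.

17.6 mph

Log law: V(z) ∝ ln(z/z₀), so V₂/V₁ = ln(z₂/z₀) / ln(z₁/z₀).
ln(300.0/0.0019) = 11.9697, ln(33.6/0.0019) = 9.7804
V₂ = 14.4 × 11.9697/9.7804 = 14.4 × 1.2238 = 17.6233 mph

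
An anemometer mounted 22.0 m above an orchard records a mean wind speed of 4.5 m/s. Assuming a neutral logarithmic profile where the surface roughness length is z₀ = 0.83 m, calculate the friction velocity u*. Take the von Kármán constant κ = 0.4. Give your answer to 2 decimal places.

u* ≈ 0.55 m/s

Log law: V(z) = (u*/κ) · ln(z/z₀) ⇒ u* = κ · V / ln(z/z₀)
u* = 0.4 × 4.5 / ln(22.0/0.83) = 0.4 × 4.5 / 3.2774
   = 1.8000 / 3.2774 = 0.5492 m/s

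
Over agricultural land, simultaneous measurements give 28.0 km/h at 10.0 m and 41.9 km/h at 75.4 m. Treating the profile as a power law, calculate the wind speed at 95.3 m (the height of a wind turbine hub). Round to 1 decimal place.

First find α: α = ln(V₂/V₁)/ln(z₂/z₁) = ln(41.9/28.0)/ln(75.4/10.0) = 0.40308/2.02022 = 0.1995
Extrapolate from 75.4 m to 95.3 m: V₃ = 41.9 × (95.3/75.4)^0.1995 = 41.9 × 1.0478 = 43.9046 km/h

43.9 km/h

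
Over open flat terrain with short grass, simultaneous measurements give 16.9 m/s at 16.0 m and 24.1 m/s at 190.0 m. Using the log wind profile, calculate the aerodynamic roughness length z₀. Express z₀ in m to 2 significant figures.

Log law: V(z) ∝ ln(z/z₀). With r = V₁/V₂ = 16.9/24.1 = 0.70124,
r · ln(z₂/z₀) = ln(z₁/z₀) ⇒ ln z₀ = (ln z₁ − r·ln z₂)/(1 − r)
ln z₀ = (2.77259 − 0.70124×5.24702) / 0.29876 = -3.0355
z₀ = exp(-3.0355) = 0.04805 m

z₀ ≈ 0.048 m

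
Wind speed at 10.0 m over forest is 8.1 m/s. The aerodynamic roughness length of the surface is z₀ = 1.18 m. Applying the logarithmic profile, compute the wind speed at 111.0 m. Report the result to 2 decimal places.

17.22 m/s

Log law: V(z) ∝ ln(z/z₀), so V₂/V₁ = ln(z₂/z₀) / ln(z₁/z₀).
ln(111.0/1.18) = 4.5440, ln(10.0/1.18) = 2.1371
V₂ = 8.1 × 4.5440/2.1371 = 8.1 × 2.1263 = 17.2229 m/s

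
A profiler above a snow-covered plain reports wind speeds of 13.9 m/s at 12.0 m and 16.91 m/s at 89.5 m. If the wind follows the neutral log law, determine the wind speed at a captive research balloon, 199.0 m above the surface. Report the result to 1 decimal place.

18.1 m/s

Log law: V ∝ ln(z/z₀). From the pair, with r = V₁/V₂ = 0.82200,
ln z₀ = (ln z₁ − r·ln z₂)/(1 − r) = (2.4849 − 0.82200×4.4942)/0.17800 = -6.7941 → z₀ = 0.001120 m
V₃ = V₁ · ln(z₃/z₀)/ln(z₁/z₀) = 13.9 × 12.0874/9.2790 = 18.1070 m/s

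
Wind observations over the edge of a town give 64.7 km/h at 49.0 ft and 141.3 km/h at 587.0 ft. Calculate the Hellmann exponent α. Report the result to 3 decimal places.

Power law: V₂/V₁ = (z₂/z₁)^α ⇒ α = ln(V₂/V₁) / ln(z₂/z₁)
α = ln(141.3/64.7) / ln(587.0/49.0) = ln(2.1839) / ln(11.9796)
  = 0.78112 / 2.48320 = 0.31456

α ≈ 0.315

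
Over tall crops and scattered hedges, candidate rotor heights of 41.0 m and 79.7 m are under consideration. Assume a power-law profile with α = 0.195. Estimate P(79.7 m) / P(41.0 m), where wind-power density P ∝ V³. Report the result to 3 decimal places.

1.475

Speed ratio: V_B/V_A = (z_B/z_A)^α = (79.7/41.0)^0.195 = (1.9439)^0.195 = 1.13839
Power-density ratio: P_B/P_A = (V_B/V_A)³ = (1.13839)³ = 1.47528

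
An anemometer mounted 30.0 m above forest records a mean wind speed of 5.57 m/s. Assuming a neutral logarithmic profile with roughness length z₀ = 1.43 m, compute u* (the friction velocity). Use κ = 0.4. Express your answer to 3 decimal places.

Log law: V(z) = (u*/κ) · ln(z/z₀) ⇒ u* = κ · V / ln(z/z₀)
u* = 0.4 × 5.57 / ln(30.0/1.43) = 0.4 × 5.57 / 3.0435
   = 2.2280 / 3.0435 = 0.7320 m/s

u* ≈ 0.732 m/s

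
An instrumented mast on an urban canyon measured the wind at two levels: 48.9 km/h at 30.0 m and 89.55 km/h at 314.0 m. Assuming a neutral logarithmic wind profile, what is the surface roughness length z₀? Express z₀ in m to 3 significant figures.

Log law: V(z) ∝ ln(z/z₀). With r = V₁/V₂ = 48.9/89.55 = 0.54606,
r · ln(z₂/z₀) = ln(z₁/z₀) ⇒ ln z₀ = (ln z₁ − r·ln z₂)/(1 − r)
ln z₀ = (3.40120 − 0.54606×5.74939) / 0.45394 = 0.5764
z₀ = exp(0.5764) = 1.780 m

z₀ ≈ 1.78 m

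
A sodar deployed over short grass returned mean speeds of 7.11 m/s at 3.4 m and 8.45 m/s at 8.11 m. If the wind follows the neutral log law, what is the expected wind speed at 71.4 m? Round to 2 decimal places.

Log law: V ∝ ln(z/z₀). From the pair, with r = V₁/V₂ = 0.84142,
ln z₀ = (ln z₁ − r·ln z₂)/(1 − r) = (1.2238 − 0.84142×2.0931)/0.15858 = -3.3888 → z₀ = 0.03375 m
V₃ = V₁ · ln(z₃/z₀)/ln(z₁/z₀) = 7.11 × 7.6571/4.6126 = 11.8029 m/s

11.80 m/s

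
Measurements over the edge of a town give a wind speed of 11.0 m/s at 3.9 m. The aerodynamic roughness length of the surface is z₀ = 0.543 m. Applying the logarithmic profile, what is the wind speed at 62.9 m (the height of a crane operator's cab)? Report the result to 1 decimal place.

Log law: V(z) ∝ ln(z/z₀), so V₂/V₁ = ln(z₂/z₀) / ln(z₁/z₀).
ln(62.9/0.543) = 4.7522, ln(3.9/0.543) = 1.9716
V₂ = 11.0 × 4.7522/1.9716 = 11.0 × 2.4103 = 26.5132 m/s

26.5 m/s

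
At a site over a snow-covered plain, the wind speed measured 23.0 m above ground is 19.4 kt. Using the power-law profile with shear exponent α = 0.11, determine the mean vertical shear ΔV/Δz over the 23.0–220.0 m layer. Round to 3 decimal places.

0.028 kt/m

Power law: V₂ = V₁ · (z₂/z₁)^α = 19.4 × (9.5652)^0.11 = 24.8701 kt
ΔV/Δz = (24.8701 − 19.4)/(220.0 − 23.0) = 5.4701/197.0000 = 0.02777 kt/m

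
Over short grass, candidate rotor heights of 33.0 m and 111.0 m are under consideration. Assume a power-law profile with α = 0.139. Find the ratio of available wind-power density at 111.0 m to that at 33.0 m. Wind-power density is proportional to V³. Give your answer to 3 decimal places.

Speed ratio: V_B/V_A = (z_B/z_A)^α = (111.0/33.0)^0.139 = (3.3636)^0.139 = 1.18366
Power-density ratio: P_B/P_A = (V_B/V_A)³ = (1.18366)³ = 1.65836

1.658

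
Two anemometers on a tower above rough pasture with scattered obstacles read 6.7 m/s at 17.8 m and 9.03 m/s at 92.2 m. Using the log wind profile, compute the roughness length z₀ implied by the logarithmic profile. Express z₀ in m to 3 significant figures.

z₀ ≈ 0.157 m

Log law: V(z) ∝ ln(z/z₀). With r = V₁/V₂ = 6.7/9.03 = 0.74197,
r · ln(z₂/z₀) = ln(z₁/z₀) ⇒ ln z₀ = (ln z₁ − r·ln z₂)/(1 − r)
ln z₀ = (2.87920 − 0.74197×4.52396) / 0.25803 = -1.8504
z₀ = exp(-1.8504) = 0.1572 m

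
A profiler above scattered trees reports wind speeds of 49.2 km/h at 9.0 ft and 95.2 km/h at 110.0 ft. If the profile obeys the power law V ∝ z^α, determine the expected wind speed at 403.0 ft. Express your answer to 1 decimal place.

134.1 km/h

First find α: α = ln(V₂/V₁)/ln(z₂/z₁) = ln(95.2/49.2)/ln(110.0/9.0) = 0.66009/2.50326 = 0.2637
Extrapolate from 110.0 ft to 403.0 ft: V₃ = 95.2 × (403.0/110.0)^0.2637 = 95.2 × 1.4083 = 134.0712 km/h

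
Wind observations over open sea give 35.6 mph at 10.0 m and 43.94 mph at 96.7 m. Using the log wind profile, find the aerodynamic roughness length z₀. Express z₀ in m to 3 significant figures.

z₀ ≈ 0.000622 m

Log law: V(z) ∝ ln(z/z₀). With r = V₁/V₂ = 35.6/43.94 = 0.81020,
r · ln(z₂/z₀) = ln(z₁/z₀) ⇒ ln z₀ = (ln z₁ − r·ln z₂)/(1 − r)
ln z₀ = (2.30259 − 0.81020×4.57161) / 0.18980 = -7.3830
z₀ = exp(-7.3830) = 0.0006218 m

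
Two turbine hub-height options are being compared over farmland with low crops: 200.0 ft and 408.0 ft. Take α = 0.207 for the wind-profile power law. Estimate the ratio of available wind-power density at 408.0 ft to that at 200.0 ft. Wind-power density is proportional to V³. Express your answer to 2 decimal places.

1.56

Speed ratio: V_B/V_A = (z_B/z_A)^α = (408.0/200.0)^0.207 = (2.0400)^0.207 = 1.15903
Power-density ratio: P_B/P_A = (V_B/V_A)³ = (1.15903)³ = 1.55697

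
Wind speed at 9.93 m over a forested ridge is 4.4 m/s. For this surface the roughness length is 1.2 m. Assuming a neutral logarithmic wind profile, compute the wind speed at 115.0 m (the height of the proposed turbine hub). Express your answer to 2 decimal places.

9.50 m/s

Log law: V(z) ∝ ln(z/z₀), so V₂/V₁ = ln(z₂/z₀) / ln(z₁/z₀).
ln(115.0/1.2) = 4.5626, ln(9.93/1.2) = 2.1132
V₂ = 4.4 × 4.5626/2.1132 = 4.4 × 2.1591 = 9.4999 m/s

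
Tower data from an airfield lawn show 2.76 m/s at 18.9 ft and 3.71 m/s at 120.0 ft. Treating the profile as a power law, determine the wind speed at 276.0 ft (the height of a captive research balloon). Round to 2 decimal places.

4.24 m/s

First find α: α = ln(V₂/V₁)/ln(z₂/z₁) = ln(3.71/2.76)/ln(120.0/18.9) = 0.29580/1.84833 = 0.1600
Extrapolate from 120.0 ft to 276.0 ft: V₃ = 3.71 × (276.0/120.0)^0.1600 = 3.71 × 1.1426 = 4.2390 m/s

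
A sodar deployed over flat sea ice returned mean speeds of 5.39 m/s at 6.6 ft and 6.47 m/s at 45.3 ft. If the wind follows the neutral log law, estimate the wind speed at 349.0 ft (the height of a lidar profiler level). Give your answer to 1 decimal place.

Log law: V ∝ ln(z/z₀). From the pair, with r = V₁/V₂ = 0.83308,
ln z₀ = (ln z₁ − r·ln z₂)/(1 − r) = (1.8871 − 0.83308×3.8133)/0.16692 = -7.7263 → z₀ = 0.0004411 ft
V₃ = V₁ · ln(z₃/z₀)/ln(z₁/z₀) = 5.39 × 13.5814/9.6134 = 7.6148 m/s

7.6 m/s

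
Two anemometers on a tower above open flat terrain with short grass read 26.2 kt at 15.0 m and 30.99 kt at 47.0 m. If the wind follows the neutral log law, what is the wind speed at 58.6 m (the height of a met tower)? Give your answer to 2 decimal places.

31.92 kt

Log law: V ∝ ln(z/z₀). From the pair, with r = V₁/V₂ = 0.84543,
ln z₀ = (ln z₁ − r·ln z₂)/(1 − r) = (2.7081 − 0.84543×3.8501)/0.15457 = -3.5389 → z₀ = 0.02904 m
V₃ = V₁ · ln(z₃/z₀)/ln(z₁/z₀) = 26.2 × 7.6096/6.2470 = 31.9152 kt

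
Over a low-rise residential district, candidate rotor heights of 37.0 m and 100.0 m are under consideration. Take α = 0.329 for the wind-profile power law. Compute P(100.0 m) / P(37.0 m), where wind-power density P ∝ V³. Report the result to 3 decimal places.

2.668

Speed ratio: V_B/V_A = (z_B/z_A)^α = (100.0/37.0)^0.329 = (2.7027)^0.329 = 1.38695
Power-density ratio: P_B/P_A = (V_B/V_A)³ = (1.38695)³ = 2.66799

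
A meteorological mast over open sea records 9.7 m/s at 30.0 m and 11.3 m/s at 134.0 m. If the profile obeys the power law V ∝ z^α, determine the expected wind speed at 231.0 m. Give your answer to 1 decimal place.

First find α: α = ln(V₂/V₁)/ln(z₂/z₁) = ln(11.3/9.7)/ln(134.0/30.0) = 0.15268/1.49664 = 0.1020
Extrapolate from 134.0 m to 231.0 m: V₃ = 11.3 × (231.0/134.0)^0.1020 = 11.3 × 1.0571 = 11.9455 m/s

11.9 m/s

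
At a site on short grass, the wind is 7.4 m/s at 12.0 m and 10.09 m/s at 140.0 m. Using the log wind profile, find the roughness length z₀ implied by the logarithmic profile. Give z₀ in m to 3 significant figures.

z₀ ≈ 0.0139 m

Log law: V(z) ∝ ln(z/z₀). With r = V₁/V₂ = 7.4/10.09 = 0.73340,
r · ln(z₂/z₀) = ln(z₁/z₀) ⇒ ln z₀ = (ln z₁ − r·ln z₂)/(1 − r)
ln z₀ = (2.48491 − 0.73340×4.94164) / 0.26660 = -4.2734
z₀ = exp(-4.2734) = 0.01393 m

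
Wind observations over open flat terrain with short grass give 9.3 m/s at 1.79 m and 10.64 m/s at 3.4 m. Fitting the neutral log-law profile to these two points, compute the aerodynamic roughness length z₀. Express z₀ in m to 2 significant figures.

z₀ ≈ 0.021 m

Log law: V(z) ∝ ln(z/z₀). With r = V₁/V₂ = 9.3/10.64 = 0.87406,
r · ln(z₂/z₀) = ln(z₁/z₀) ⇒ ln z₀ = (ln z₁ − r·ln z₂)/(1 − r)
ln z₀ = (0.58222 − 0.87406×1.22378) / 0.12594 = -3.8704
z₀ = exp(-3.8704) = 0.02085 m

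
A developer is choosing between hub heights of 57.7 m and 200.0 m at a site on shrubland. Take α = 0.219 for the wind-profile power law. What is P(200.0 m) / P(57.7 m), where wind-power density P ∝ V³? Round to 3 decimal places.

2.263

Speed ratio: V_B/V_A = (z_B/z_A)^α = (200.0/57.7)^0.219 = (3.4662)^0.219 = 1.31289
Power-density ratio: P_B/P_A = (V_B/V_A)³ = (1.31289)³ = 2.26300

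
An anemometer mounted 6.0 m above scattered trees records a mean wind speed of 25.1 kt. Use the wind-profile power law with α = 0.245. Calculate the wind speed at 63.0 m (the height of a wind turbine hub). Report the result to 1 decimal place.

44.7 kt

Power-law profile: V₂ = V₁ · (z₂/z₁)^α
V₂ = 25.1 × (63.0/6.0)^0.245 = 25.1 × (10.5000)^0.245
    = 25.1 × 1.7791 = 44.6545 kt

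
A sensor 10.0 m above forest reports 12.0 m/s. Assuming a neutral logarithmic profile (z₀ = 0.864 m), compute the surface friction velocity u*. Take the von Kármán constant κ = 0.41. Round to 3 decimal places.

Log law: V(z) = (u*/κ) · ln(z/z₀) ⇒ u* = κ · V / ln(z/z₀)
u* = 0.41 × 12.0 / ln(10.0/0.864) = 0.41 × 12.0 / 2.4488
   = 4.9200 / 2.4488 = 2.0092 m/s

u* ≈ 2.009 m/s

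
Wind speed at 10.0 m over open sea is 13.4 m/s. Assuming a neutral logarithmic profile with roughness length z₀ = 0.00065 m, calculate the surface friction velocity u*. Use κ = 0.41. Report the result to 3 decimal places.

u* ≈ 0.570 m/s

Log law: V(z) = (u*/κ) · ln(z/z₀) ⇒ u* = κ · V / ln(z/z₀)
u* = 0.41 × 13.4 / ln(10.0/0.00065) = 0.41 × 13.4 / 9.6411
   = 5.4940 / 9.6411 = 0.5699 m/s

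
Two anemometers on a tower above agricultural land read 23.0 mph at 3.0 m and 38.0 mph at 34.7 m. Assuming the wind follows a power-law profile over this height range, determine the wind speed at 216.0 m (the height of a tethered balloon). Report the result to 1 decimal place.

55.3 mph

First find α: α = ln(V₂/V₁)/ln(z₂/z₁) = ln(38.0/23.0)/ln(34.7/3.0) = 0.50209/2.44813 = 0.2051
Extrapolate from 34.7 m to 216.0 m: V₃ = 38.0 × (216.0/34.7)^0.2051 = 38.0 × 1.4550 = 55.2907 mph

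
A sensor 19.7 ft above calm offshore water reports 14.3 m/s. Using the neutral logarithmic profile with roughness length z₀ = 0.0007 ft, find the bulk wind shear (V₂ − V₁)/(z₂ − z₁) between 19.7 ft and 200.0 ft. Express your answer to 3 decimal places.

Log law: V₂ = V₁ · ln(z₂/z₀)/ln(z₁/z₀) = 14.3 × 12.5627/10.2450 = 17.5350 m/s
ΔV/Δz = (17.5350 − 14.3)/(200.0 − 19.7) = 3.2350/180.3000 = 0.01794 m/s/ft

0.018 m/s/ft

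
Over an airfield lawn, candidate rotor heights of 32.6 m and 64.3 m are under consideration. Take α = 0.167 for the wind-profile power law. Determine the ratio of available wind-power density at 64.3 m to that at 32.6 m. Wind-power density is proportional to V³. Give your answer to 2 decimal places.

Speed ratio: V_B/V_A = (z_B/z_A)^α = (64.3/32.6)^0.167 = (1.9724)^0.167 = 1.12012
Power-density ratio: P_B/P_A = (V_B/V_A)³ = (1.12012)³ = 1.40537

1.41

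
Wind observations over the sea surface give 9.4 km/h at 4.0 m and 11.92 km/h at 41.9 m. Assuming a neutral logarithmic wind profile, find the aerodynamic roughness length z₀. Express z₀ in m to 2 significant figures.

z₀ ≈ 0.00063 m

Log law: V(z) ∝ ln(z/z₀). With r = V₁/V₂ = 9.4/11.92 = 0.78859,
r · ln(z₂/z₀) = ln(z₁/z₀) ⇒ ln z₀ = (ln z₁ − r·ln z₂)/(1 − r)
ln z₀ = (1.38629 − 0.78859×3.73529) / 0.21141 = -7.3758
z₀ = exp(-7.3758) = 0.0006262 m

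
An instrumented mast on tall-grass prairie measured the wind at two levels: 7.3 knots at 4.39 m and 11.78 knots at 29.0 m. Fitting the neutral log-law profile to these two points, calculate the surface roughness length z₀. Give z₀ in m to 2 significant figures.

z₀ ≈ 0.20 m

Log law: V(z) ∝ ln(z/z₀). With r = V₁/V₂ = 7.3/11.78 = 0.61969,
r · ln(z₂/z₀) = ln(z₁/z₀) ⇒ ln z₀ = (ln z₁ − r·ln z₂)/(1 − r)
ln z₀ = (1.47933 − 0.61969×3.36730) / 0.38031 = -1.5970
z₀ = exp(-1.5970) = 0.2025 m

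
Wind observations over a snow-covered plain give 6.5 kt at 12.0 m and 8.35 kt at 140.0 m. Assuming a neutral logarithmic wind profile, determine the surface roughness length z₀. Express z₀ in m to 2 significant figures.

Log law: V(z) ∝ ln(z/z₀). With r = V₁/V₂ = 6.5/8.35 = 0.77844,
r · ln(z₂/z₀) = ln(z₁/z₀) ⇒ ln z₀ = (ln z₁ − r·ln z₂)/(1 − r)
ln z₀ = (2.48491 − 0.77844×4.94164) / 0.22156 = -6.1469
z₀ = exp(-6.1469) = 0.002140 m

z₀ ≈ 0.0021 m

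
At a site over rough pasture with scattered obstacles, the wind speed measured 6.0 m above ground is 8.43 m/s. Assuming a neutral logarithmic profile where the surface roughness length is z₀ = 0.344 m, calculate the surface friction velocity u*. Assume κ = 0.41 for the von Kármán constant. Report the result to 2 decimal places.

u* ≈ 1.21 m/s

Log law: V(z) = (u*/κ) · ln(z/z₀) ⇒ u* = κ · V / ln(z/z₀)
u* = 0.41 × 8.43 / ln(6.0/0.344) = 0.41 × 8.43 / 2.8589
   = 3.4563 / 2.8589 = 1.2090 m/s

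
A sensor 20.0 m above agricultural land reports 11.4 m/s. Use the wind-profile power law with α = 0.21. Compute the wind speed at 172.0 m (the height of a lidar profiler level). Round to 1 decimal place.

17.9 m/s

Power-law profile: V₂ = V₁ · (z₂/z₁)^α
V₂ = 11.4 × (172.0/20.0)^0.21 = 11.4 × (8.6000)^0.21
    = 11.4 × 1.5712 = 17.9122 m/s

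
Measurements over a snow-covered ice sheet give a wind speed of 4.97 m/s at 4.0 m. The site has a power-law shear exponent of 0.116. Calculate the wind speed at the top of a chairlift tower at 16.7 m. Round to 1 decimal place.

5.9 m/s

Power-law profile: V₂ = V₁ · (z₂/z₁)^α
V₂ = 4.97 × (16.7/4.0)^0.116 = 4.97 × (4.1750)^0.116
    = 4.97 × 1.1803 = 5.8661 m/s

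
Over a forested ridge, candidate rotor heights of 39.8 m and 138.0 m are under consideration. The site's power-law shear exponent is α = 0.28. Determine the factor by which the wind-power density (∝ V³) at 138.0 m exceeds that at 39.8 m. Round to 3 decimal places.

2.842

Speed ratio: V_B/V_A = (z_B/z_A)^α = (138.0/39.8)^0.28 = (3.4673)^0.28 = 1.41644
Power-density ratio: P_B/P_A = (V_B/V_A)³ = (1.41644)³ = 2.84182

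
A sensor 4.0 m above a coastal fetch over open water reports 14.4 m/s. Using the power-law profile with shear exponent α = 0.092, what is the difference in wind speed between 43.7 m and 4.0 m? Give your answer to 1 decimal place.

Power law: V₂ = V₁ · (z₂/z₁)^α = 14.4 × (10.9250)^0.092 = 17.9431 m/s
ΔV = 17.9431 − 14.4 = 3.5431 m/s

3.5 m/s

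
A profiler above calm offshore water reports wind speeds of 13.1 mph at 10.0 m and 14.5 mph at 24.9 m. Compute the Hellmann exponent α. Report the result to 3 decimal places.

α ≈ 0.111

Power law: V₂/V₁ = (z₂/z₁)^α ⇒ α = ln(V₂/V₁) / ln(z₂/z₁)
α = ln(14.5/13.1) / ln(24.9/10.0) = ln(1.1069) / ln(2.4900)
  = 0.10154 / 0.91228 = 0.11130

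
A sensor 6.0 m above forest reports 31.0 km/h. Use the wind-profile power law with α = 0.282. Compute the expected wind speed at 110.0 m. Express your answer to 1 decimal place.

70.4 km/h

Power-law profile: V₂ = V₁ · (z₂/z₁)^α
V₂ = 31.0 × (110.0/6.0)^0.282 = 31.0 × (18.3333)^0.282
    = 31.0 × 2.2711 = 70.4037 km/h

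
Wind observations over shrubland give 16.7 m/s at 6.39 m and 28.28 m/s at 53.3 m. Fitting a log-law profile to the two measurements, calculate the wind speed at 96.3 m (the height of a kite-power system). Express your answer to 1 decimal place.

Log law: V ∝ ln(z/z₀). From the pair, with r = V₁/V₂ = 0.59052,
ln z₀ = (ln z₁ − r·ln z₂)/(1 − r) = (1.8547 − 0.59052×3.9759)/0.40948 = -1.2043 → z₀ = 0.2999 m
V₃ = V₁ · ln(z₃/z₀)/ln(z₁/z₀) = 16.7 × 5.7718/3.0591 = 31.5093 m/s

31.5 m/s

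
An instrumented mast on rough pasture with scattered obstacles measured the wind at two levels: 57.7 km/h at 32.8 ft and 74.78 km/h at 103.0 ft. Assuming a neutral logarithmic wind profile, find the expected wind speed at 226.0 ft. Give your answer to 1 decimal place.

86.5 km/h

Log law: V ∝ ln(z/z₀). From the pair, with r = V₁/V₂ = 0.77160,
ln z₀ = (ln z₁ − r·ln z₂)/(1 − r) = (3.4904 − 0.77160×4.6347)/0.22840 = -0.3753 → z₀ = 0.6871 ft
V₃ = V₁ · ln(z₃/z₀)/ln(z₁/z₀) = 57.7 × 5.7958/3.8657 = 86.5091 km/h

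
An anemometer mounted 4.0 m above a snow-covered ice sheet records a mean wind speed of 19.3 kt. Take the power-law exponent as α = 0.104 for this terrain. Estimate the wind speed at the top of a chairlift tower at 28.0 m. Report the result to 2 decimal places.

23.63 kt

Power-law profile: V₂ = V₁ · (z₂/z₁)^α
V₂ = 19.3 × (28.0/4.0)^0.104 = 19.3 × (7.0000)^0.104
    = 19.3 × 1.2243 = 23.6291 kt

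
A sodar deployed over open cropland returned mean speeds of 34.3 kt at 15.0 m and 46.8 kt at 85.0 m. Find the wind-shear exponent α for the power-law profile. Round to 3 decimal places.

α ≈ 0.179

Power law: V₂/V₁ = (z₂/z₁)^α ⇒ α = ln(V₂/V₁) / ln(z₂/z₁)
α = ln(46.8/34.3) / ln(85.0/15.0) = ln(1.3644) / ln(5.6667)
  = 0.31074 / 1.73460 = 0.17914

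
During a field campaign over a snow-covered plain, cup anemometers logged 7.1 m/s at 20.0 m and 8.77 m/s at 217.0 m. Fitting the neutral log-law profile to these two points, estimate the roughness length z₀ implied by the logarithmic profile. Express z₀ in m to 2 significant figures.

z₀ ≈ 0.00079 m

Log law: V(z) ∝ ln(z/z₀). With r = V₁/V₂ = 7.1/8.77 = 0.80958,
r · ln(z₂/z₀) = ln(z₁/z₀) ⇒ ln z₀ = (ln z₁ − r·ln z₂)/(1 − r)
ln z₀ = (2.99573 − 0.80958×5.37990) / 0.19042 = -7.1405
z₀ = exp(-7.1405) = 0.0007923 m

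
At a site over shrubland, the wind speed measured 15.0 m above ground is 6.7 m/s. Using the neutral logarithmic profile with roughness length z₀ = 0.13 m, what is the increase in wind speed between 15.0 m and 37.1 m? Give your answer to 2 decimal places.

Log law: V₂ = V₁ · ln(z₂/z₀)/ln(z₁/z₀) = 6.7 × 5.6538/4.7483 = 7.9778 m/s
ΔV = 7.9778 − 6.7 = 1.2778 m/s

1.28 m/s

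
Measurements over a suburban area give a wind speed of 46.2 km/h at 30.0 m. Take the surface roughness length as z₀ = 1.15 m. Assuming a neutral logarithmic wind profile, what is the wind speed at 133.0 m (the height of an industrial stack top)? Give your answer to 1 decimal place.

Log law: V(z) ∝ ln(z/z₀), so V₂/V₁ = ln(z₂/z₀) / ln(z₁/z₀).
ln(133.0/1.15) = 4.7506, ln(30.0/1.15) = 3.2614
V₂ = 46.2 × 4.7506/3.2614 = 46.2 × 1.4566 = 67.2946 km/h

67.3 km/h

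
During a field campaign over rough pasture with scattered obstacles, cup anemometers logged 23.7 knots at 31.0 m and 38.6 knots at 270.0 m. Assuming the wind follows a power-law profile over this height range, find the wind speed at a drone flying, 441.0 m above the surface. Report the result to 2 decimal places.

First find α: α = ln(V₂/V₁)/ln(z₂/z₁) = ln(38.6/23.7)/ln(270.0/31.0) = 0.48778/2.16443 = 0.2254
Extrapolate from 270.0 m to 441.0 m: V₃ = 38.6 × (441.0/270.0)^0.2254 = 38.6 × 1.1169 = 43.1128 knots

43.11 knots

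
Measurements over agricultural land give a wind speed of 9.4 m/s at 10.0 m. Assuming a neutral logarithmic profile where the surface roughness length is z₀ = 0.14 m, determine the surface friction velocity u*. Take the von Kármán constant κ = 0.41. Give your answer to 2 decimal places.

u* ≈ 0.90 m/s

Log law: V(z) = (u*/κ) · ln(z/z₀) ⇒ u* = κ · V / ln(z/z₀)
u* = 0.41 × 9.4 / ln(10.0/0.14) = 0.41 × 9.4 / 4.2687
   = 3.8540 / 4.2687 = 0.9029 m/s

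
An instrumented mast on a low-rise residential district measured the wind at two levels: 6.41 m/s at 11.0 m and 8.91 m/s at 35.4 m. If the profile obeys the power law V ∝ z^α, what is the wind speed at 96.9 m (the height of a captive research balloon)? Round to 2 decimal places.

11.83 m/s

First find α: α = ln(V₂/V₁)/ln(z₂/z₁) = ln(8.91/6.41)/ln(35.4/11.0) = 0.32931/1.16882 = 0.2818
Extrapolate from 35.4 m to 96.9 m: V₃ = 8.91 × (96.9/35.4)^0.2818 = 8.91 × 1.3281 = 11.8330 m/s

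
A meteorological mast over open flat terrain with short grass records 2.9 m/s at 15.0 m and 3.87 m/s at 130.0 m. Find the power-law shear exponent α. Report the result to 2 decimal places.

α ≈ 0.13

Power law: V₂/V₁ = (z₂/z₁)^α ⇒ α = ln(V₂/V₁) / ln(z₂/z₁)
α = ln(3.87/2.9) / ln(130.0/15.0) = ln(1.3345) / ln(8.6667)
  = 0.28854 / 2.15948 = 0.13362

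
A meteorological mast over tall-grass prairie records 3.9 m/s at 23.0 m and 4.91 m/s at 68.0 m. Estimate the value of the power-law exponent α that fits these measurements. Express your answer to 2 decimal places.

Power law: V₂/V₁ = (z₂/z₁)^α ⇒ α = ln(V₂/V₁) / ln(z₂/z₁)
α = ln(4.91/3.9) / ln(68.0/23.0) = ln(1.2590) / ln(2.9565)
  = 0.23030 / 1.08401 = 0.21245

α ≈ 0.21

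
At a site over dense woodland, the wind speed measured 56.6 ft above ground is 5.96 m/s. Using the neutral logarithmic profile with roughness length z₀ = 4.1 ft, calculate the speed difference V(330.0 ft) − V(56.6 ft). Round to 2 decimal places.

4.00 m/s

Log law: V₂ = V₁ · ln(z₂/z₀)/ln(z₁/z₀) = 5.96 × 4.3881/2.6250 = 9.9630 m/s
ΔV = 9.9630 − 5.96 = 4.0030 m/s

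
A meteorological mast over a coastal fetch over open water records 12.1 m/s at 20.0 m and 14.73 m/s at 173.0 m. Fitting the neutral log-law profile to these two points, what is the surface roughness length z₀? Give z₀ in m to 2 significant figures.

Log law: V(z) ∝ ln(z/z₀). With r = V₁/V₂ = 12.1/14.73 = 0.82145,
r · ln(z₂/z₀) = ln(z₁/z₀) ⇒ ln z₀ = (ln z₁ − r·ln z₂)/(1 − r)
ln z₀ = (2.99573 − 0.82145×5.15329) / 0.17855 = -6.9307
z₀ = exp(-6.9307) = 0.0009773 m

z₀ ≈ 0.00098 m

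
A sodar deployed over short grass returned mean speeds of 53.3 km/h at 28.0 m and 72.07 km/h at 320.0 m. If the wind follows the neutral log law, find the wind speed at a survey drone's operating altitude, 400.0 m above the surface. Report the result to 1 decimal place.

73.8 km/h

Log law: V ∝ ln(z/z₀). From the pair, with r = V₁/V₂ = 0.73956,
ln z₀ = (ln z₁ − r·ln z₂)/(1 − r) = (3.3322 − 0.73956×5.7683)/0.26044 = -3.5855 → z₀ = 0.02772 m
V₃ = V₁ · ln(z₃/z₀)/ln(z₁/z₀) = 53.3 × 9.5769/6.9177 = 73.7893 km/h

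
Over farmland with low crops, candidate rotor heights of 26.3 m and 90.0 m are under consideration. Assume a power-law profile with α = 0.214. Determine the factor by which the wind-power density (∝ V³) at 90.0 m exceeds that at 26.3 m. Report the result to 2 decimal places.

Speed ratio: V_B/V_A = (z_B/z_A)^α = (90.0/26.3)^0.214 = (3.4221)^0.214 = 1.30118
Power-density ratio: P_B/P_A = (V_B/V_A)³ = (1.30118)³ = 2.20299

2.20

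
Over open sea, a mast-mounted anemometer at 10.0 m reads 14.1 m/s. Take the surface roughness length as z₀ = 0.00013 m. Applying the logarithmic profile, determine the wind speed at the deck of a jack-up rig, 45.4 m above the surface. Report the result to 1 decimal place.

Log law: V(z) ∝ ln(z/z₀), so V₂/V₁ = ln(z₂/z₀) / ln(z₁/z₀).
ln(45.4/0.00013) = 12.7635, ln(10.0/0.00013) = 11.2506
V₂ = 14.1 × 12.7635/11.2506 = 14.1 × 1.1345 = 15.9961 m/s

16.0 m/s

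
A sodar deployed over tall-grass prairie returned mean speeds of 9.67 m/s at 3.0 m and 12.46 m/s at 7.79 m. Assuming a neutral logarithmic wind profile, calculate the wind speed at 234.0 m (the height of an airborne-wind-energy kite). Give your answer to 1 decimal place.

Log law: V ∝ ln(z/z₀). From the pair, with r = V₁/V₂ = 0.77608,
ln z₀ = (ln z₁ − r·ln z₂)/(1 − r) = (1.0986 − 0.77608×2.0528)/0.22392 = -2.2087 → z₀ = 0.1098 m
V₃ = V₁ · ln(z₃/z₀)/ln(z₁/z₀) = 9.67 × 7.6640/3.3073 = 22.4083 m/s

22.4 m/s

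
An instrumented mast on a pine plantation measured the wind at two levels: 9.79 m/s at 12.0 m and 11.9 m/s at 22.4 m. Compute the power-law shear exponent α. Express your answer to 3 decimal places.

Power law: V₂/V₁ = (z₂/z₁)^α ⇒ α = ln(V₂/V₁) / ln(z₂/z₁)
α = ln(11.9/9.79) / ln(22.4/12.0) = ln(1.2155) / ln(1.8667)
  = 0.19518 / 0.62415 = 0.31271

α ≈ 0.313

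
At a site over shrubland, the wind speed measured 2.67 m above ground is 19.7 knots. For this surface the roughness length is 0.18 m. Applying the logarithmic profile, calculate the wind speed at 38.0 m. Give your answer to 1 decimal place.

39.1 knots

Log law: V(z) ∝ ln(z/z₀), so V₂/V₁ = ln(z₂/z₀) / ln(z₁/z₀).
ln(38.0/0.18) = 5.3524, ln(2.67/0.18) = 2.6969
V₂ = 19.7 × 5.3524/2.6969 = 19.7 × 1.9847 = 39.0978 knots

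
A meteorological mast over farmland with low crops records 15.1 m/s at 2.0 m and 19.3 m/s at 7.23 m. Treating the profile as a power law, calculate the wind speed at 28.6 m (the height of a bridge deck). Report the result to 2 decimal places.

First find α: α = ln(V₂/V₁)/ln(z₂/z₁) = ln(19.3/15.1)/ln(7.23/2.0) = 0.24541/1.28509 = 0.1910
Extrapolate from 7.23 m to 28.6 m: V₃ = 19.3 × (28.6/7.23)^0.1910 = 19.3 × 1.3003 = 25.0962 m/s

25.10 m/s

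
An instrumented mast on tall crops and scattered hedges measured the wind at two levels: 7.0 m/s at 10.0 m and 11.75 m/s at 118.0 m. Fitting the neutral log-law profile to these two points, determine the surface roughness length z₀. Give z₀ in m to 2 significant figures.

z₀ ≈ 0.26 m

Log law: V(z) ∝ ln(z/z₀). With r = V₁/V₂ = 7.0/11.75 = 0.59574,
r · ln(z₂/z₀) = ln(z₁/z₀) ⇒ ln z₀ = (ln z₁ − r·ln z₂)/(1 − r)
ln z₀ = (2.30259 − 0.59574×4.77068) / 0.40426 = -1.3346
z₀ = exp(-1.3346) = 0.2633 m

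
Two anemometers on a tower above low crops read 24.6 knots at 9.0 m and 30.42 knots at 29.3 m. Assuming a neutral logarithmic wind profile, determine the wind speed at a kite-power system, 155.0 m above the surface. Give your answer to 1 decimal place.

38.6 knots

Log law: V ∝ ln(z/z₀). From the pair, with r = V₁/V₂ = 0.80868,
ln z₀ = (ln z₁ − r·ln z₂)/(1 − r) = (2.1972 − 0.80868×3.3776)/0.19132 = -2.7919 → z₀ = 0.06130 m
V₃ = V₁ · ln(z₃/z₀)/ln(z₁/z₀) = 24.6 × 7.8354/4.9892 = 38.6337 knots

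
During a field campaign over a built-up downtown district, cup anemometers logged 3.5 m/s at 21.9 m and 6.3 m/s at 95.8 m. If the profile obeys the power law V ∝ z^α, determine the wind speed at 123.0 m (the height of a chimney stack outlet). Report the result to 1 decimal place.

First find α: α = ln(V₂/V₁)/ln(z₂/z₁) = ln(6.3/3.5)/ln(95.8/21.9) = 0.58779/1.47578 = 0.3983
Extrapolate from 95.8 m to 123.0 m: V₃ = 6.3 × (123.0/95.8)^0.3983 = 6.3 × 1.1047 = 6.9594 m/s

7.0 m/s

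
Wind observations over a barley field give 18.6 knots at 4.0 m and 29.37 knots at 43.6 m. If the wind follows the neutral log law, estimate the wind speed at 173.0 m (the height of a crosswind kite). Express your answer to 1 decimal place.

35.6 knots

Log law: V ∝ ln(z/z₀). From the pair, with r = V₁/V₂ = 0.63330,
ln z₀ = (ln z₁ − r·ln z₂)/(1 − r) = (1.3863 − 0.63330×3.7751)/0.36670 = -2.7391 → z₀ = 0.06463 m
V₃ = V₁ · ln(z₃/z₀)/ln(z₁/z₀) = 18.6 × 7.8924/4.1254 = 35.5839 knots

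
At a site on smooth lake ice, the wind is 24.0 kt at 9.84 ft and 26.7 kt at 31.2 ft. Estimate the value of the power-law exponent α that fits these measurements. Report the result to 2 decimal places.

Power law: V₂/V₁ = (z₂/z₁)^α ⇒ α = ln(V₂/V₁) / ln(z₂/z₁)
α = ln(26.7/24.0) / ln(31.2/9.84) = ln(1.1125) / ln(3.1707)
  = 0.10661 / 1.15396 = 0.09239

α ≈ 0.09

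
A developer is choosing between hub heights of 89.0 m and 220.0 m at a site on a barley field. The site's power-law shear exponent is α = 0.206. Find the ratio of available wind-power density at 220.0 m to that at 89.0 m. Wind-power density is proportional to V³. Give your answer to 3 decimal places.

Speed ratio: V_B/V_A = (z_B/z_A)^α = (220.0/89.0)^0.206 = (2.4719)^0.206 = 1.20494
Power-density ratio: P_B/P_A = (V_B/V_A)³ = (1.20494)³ = 1.74942

1.749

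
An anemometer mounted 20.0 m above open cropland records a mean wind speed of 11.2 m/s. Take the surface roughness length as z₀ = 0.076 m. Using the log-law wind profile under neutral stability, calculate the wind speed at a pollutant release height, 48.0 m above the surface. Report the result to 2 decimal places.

12.96 m/s

Log law: V(z) ∝ ln(z/z₀), so V₂/V₁ = ln(z₂/z₀) / ln(z₁/z₀).
ln(48.0/0.076) = 6.4482, ln(20.0/0.076) = 5.5728
V₂ = 11.2 × 6.4482/5.5728 = 11.2 × 1.1571 = 12.9595 m/s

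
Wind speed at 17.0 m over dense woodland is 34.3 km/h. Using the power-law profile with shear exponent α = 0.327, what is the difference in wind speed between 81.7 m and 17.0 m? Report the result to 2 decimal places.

Power law: V₂ = V₁ · (z₂/z₁)^α = 34.3 × (4.8059)^0.327 = 57.3105 km/h
ΔV = 57.3105 − 34.3 = 23.0105 km/h

23.01 km/h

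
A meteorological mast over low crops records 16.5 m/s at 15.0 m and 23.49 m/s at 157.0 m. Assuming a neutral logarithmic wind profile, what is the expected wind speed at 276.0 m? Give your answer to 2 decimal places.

25.17 m/s

Log law: V ∝ ln(z/z₀). From the pair, with r = V₁/V₂ = 0.70243,
ln z₀ = (ln z₁ − r·ln z₂)/(1 − r) = (2.7081 − 0.70243×5.0562)/0.29757 = -2.8349 → z₀ = 0.05872 m
V₃ = V₁ · ln(z₃/z₀)/ln(z₁/z₀) = 16.5 × 8.4553/5.5430 = 25.1694 m/s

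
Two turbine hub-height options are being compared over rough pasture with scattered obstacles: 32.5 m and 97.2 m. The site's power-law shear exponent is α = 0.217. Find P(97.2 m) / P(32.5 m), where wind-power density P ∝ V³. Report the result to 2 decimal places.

2.04

Speed ratio: V_B/V_A = (z_B/z_A)^α = (97.2/32.5)^0.217 = (2.9908)^0.217 = 1.26837
Power-density ratio: P_B/P_A = (V_B/V_A)³ = (1.26837)³ = 2.04049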